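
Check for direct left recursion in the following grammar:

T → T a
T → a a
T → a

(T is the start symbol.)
Yes, T is left-recursive

Direct left recursion occurs when N → N α for some non-terminal N (the right-hand side begins with the left-hand side itself).

T → T a: LEFT RECURSIVE (starts with T)
T → a a: starts with a
T → a: starts with a

The grammar has direct left recursion on: T.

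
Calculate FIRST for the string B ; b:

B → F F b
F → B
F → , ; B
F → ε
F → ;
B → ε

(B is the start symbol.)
FIRST sets of the non-terminals involved (from the grammar, by fixed-point iteration):
  FIRST(B) = { ',', ';', 'b', ε }

To compute FIRST(B ; b), process the symbols left to right:
Symbol B is a non-terminal. Add FIRST(B) \ {ε} = { ',', ';', 'b' }
B is nullable (ε ∈ FIRST(B)), continue to the next symbol.
Symbol ; is a terminal. Add ';' and stop.
FIRST(B ; b) = { ',', ';', 'b' }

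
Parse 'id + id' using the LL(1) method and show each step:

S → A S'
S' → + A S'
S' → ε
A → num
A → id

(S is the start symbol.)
LL(1) parsing maintains a stack (initially the start symbol over $) and the input. At each step: if the stack top is a terminal, match it against the current input token; if it is a non-terminal N, replace it with the RHS of M[N, lookahead] (the unique production whose predict set contains the lookahead).

Stack is shown with the top on the left.

Stack     Input      Action
---------------------------
S $       id + id $  output S → A S'
A S' $    id + id $  output A → id
id S' $   id + id $  match 'id'
S' $      + id $     output S' → + A S'
+ A S' $  + id $     match '+'
A S' $    id $       output A → id
id S' $   id $       match 'id'
S' $      $          output S' → ε
$         $          accept

The string is accepted.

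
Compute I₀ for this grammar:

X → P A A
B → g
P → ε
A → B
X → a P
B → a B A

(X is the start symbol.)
First, augment the grammar with X' → X
I₀ = CLOSURE({ [X' → . X] }):
  [X' → . X] has the dot before X: add [X → . P A A], [X → . a P]
  [X → . P A A] has the dot before P: add [P → .]
No further items can be added.

I₀ = { [P → .], [X → . P A A], [X → . a P], [X' → . X] }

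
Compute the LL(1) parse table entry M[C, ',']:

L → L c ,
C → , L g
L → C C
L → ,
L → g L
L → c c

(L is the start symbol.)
To find M[C, ','], we find productions for C where ',' is in the predict set (PREDICT(N → α) = (FIRST(α) \ {ε}) ∪ (FOLLOW(N) if α ⇒* ε)).

C → , L g: PREDICT = { ',' }
  ',' is in predict set, so this production goes in M[C, ',']

M[C, ','] = C → , L g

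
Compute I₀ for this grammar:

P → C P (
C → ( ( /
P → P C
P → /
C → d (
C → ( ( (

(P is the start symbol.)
First, augment the grammar with P' → P
I₀ = CLOSURE({ [P' → . P] }):
  [P' → . P] has the dot before P: add [P → . C P (], [P → . P C], [P → . /]
  [P → . C P (] has the dot before C: add [C → . ( ( /], [C → . d (], [C → . ( ( (]
No further items can be added.

I₀ = { [C → . ( ( (], [C → . ( ( /], [C → . d (], [P → . /], [P → . C P (], [P → . P C], [P' → . P] }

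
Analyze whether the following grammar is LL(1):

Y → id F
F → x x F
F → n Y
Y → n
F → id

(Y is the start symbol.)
A grammar is LL(1) if for each non-terminal N with multiple productions, the predict sets of those productions are pairwise disjoint, where PREDICT(N → α) = (FIRST(α) \ {ε}) ∪ (FOLLOW(N) if α ⇒* ε).

For Y:
  PREDICT(Y → id F) = { 'id' }
  PREDICT(Y → n) = { 'n' }
For F:
  PREDICT(F → x x F) = { 'x' }
  PREDICT(F → n Y) = { 'n' }
  PREDICT(F → id) = { 'id' }

All predict sets are disjoint. The grammar IS LL(1).

Answer: Yes, the grammar is LL(1).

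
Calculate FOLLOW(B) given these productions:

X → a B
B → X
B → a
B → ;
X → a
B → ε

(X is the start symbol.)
To compute FOLLOW(B), find every occurrence of B on a right-hand side N → α B β: add FIRST(β) \ {ε}, and if β is empty or nullable also add FOLLOW(N). Iterate to a fixed point.

In X → a B: B is at the end, add FOLLOW(X)

The FOLLOW sets referred to above (computed the same way, to a fixed point):
  FOLLOW(X) = { $ }

Taking the union: FOLLOW(B) = { $ }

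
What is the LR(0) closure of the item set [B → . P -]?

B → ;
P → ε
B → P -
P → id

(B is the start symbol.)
To compute CLOSURE, for each item [A → α.Bβ] where B is a non-terminal, add [B → .γ] for all productions B → γ; repeat for the newly added items until nothing changes.

Start with: [B → . P -]
  [B → . P -] has the dot before P: add [P → .], [P → . id]
No further items can be added.

CLOSURE = { [B → . P -], [P → . id], [P → .] }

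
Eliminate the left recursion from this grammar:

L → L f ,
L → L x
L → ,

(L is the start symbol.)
L is directly left-recursive. The standard transformation for
  A → A α₁ | ... | A α_m | β₁ | ... | β_n
is
  A  → β₁ A' | ... | β_n A'
  A' → α₁ A' | ... | α_m A' | ε

L → , becomes L → , L'
L → L f , becomes L' → f , L'
L → L x becomes L' → x L'
Add L' → ε

Resulting grammar:
L → , L'
L' → f , L'
L' → x L'
L' → ε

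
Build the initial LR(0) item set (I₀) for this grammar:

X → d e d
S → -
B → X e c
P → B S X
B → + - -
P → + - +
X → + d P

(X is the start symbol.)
{ [X → . + d P], [X → . d e d], [X' → . X] }

First, augment the grammar with X' → X
I₀ = CLOSURE({ [X' → . X] }):
  [X' → . X] has the dot before X: add [X → . d e d], [X → . + d P]
No further items can be added.

I₀ = { [X → . + d P], [X → . d e d], [X' → . X] }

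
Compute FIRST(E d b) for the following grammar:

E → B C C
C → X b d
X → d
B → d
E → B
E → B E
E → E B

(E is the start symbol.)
{ 'd' }

FIRST sets of the non-terminals involved (from the grammar, by fixed-point iteration):
  FIRST(E) = { 'd' }

To compute FIRST(E d b), process the symbols left to right:
Symbol E is a non-terminal. Add FIRST(E) \ {ε} = { 'd' }
E is not nullable (ε ∉ FIRST(E)), so stop here.
FIRST(E d b) = { 'd' }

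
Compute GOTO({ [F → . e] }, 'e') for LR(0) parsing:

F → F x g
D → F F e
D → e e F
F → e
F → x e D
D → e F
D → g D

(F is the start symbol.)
{ [F → e .] }

GOTO(I, 'e') = CLOSURE({ [A → αX.β] : [A → α.Xβ] ∈ I, X = 'e' })

Items with dot before 'e', with the dot advanced:
  [F → . e] → [F → e .]
Closure adds nothing (no advanced item has the dot before a non-terminal).

GOTO = { [F → e .] }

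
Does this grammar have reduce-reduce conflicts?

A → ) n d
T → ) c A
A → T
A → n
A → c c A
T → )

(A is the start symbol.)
A reduce-reduce conflict occurs when an LR(0) state has two complete items [A → α .] and [B → β .] — both call for a reduction, and with no lookahead the parser cannot choose between them.

Augment with A' → A and build the canonical LR(0) collection (I0 = CLOSURE({[A' → . A]}), then GOTO on every symbol after a dot until no new states appear). It has 12 states:
  I0: { [A → . ) n d], [A → . T], [A → . c c A], [A → . n], [A' → . A], [T → . ) c A], [T → . )] }  — shift
  I1: { [A → ) . n d], [T → ) . c A], [T → ) .] }  — shift, reduce
  I2: { [A' → A .] }  — accept
  I3: { [A → T .] }  — reduce
  I4: { [A → c . c A] }  — shift
  I5: { [A → n .] }  — reduce
  I6: { [A → . ) n d], [A → . T], [A → . c c A], [A → . n], [A → c c . A], [T → . ) c A], [T → . )] }  — shift
  I7: { [A → c c A .] }  — reduce
  I8: { [A → . ) n d], [A → . T], [A → . c c A], [A → . n], [T → ) c . A], [T → . ) c A], [T → . )] }  — shift
  I9: { [A → ) n . d] }  — shift
  I10: { [A → ) n d .] }  — reduce
  I11: { [T → ) c A .] }  — reduce

No state contains more than one complete item.

Answer: No reduce-reduce conflicts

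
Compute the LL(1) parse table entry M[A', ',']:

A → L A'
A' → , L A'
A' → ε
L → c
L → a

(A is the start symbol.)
A' → , L A'

To find M[A', ','], we find productions for A' where ',' is in the predict set (PREDICT(N → α) = (FIRST(α) \ {ε}) ∪ (FOLLOW(N) if α ⇒* ε)).

Relevant sets:
  FOLLOW(A') = { $ }

A' → , L A': PREDICT = { ',' }
  ',' is in predict set, so this production goes in M[A', ',']
A' → ε: PREDICT = { $ }

M[A', ','] = A' → , L A'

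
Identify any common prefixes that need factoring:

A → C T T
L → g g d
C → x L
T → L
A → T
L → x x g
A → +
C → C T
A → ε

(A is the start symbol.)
No, left-factoring is not needed

Left-factoring is needed when two productions for the same non-terminal
share a common prefix on the right-hand side.

Productions for A:
  A → C T T
  A → T
  A → +
  A → ε
Productions for L:
  L → g g d
  L → x x g
Productions for C:
  C → x L
  C → C T

No common prefixes found.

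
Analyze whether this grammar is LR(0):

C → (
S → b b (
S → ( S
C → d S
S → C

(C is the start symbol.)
Augment with C' → C and build the canonical LR(0) collection (I0 = CLOSURE({[C' → . C]}), then GOTO on every symbol after a dot until no new states appear). It has 11 states:
  I0: { [C → . (], [C → . d S], [C' → . C] }  — shift
  I1: { [C → ( .] }  — reduce
  I2: { [C' → C .] }  — accept
  I3: { [C → . (], [C → . d S], [C → d . S], [S → . ( S], [S → . C], [S → . b b (] }  — shift
  I4: { [C → ( .], [C → . (], [C → . d S], [S → ( . S], [S → . ( S], [S → . C], [S → . b b (] }  — shift, reduce
  I5: { [S → C .] }  — reduce
  I6: { [C → d S .] }  — reduce
  I7: { [S → b . b (] }  — shift
  I8: { [S → b b . (] }  — shift
  I9: { [S → b b ( .] }  — reduce
  I10: { [S → ( S .] }  — reduce

Conflict in state I4:
  Shift-reduce conflict between [C → ( .] and [C → . (]
So the grammar is NOT LR(0).

Answer: No. Shift-reduce conflict between [C → ( .] and [C → . (]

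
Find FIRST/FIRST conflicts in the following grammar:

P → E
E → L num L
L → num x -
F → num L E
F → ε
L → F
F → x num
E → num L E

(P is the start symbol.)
Yes. E → L num L / E → num L E on { 'num' }; L → num x '-' / L → F on { 'num' }

A FIRST/FIRST conflict occurs when two productions N → α and N → β for the same non-terminal have FIRST(α) ∩ FIRST(β) ≠ ∅ (with ε ∈ FIRST of a nullable right-hand side, so two nullable alternatives also conflict).

FIRST sets of the non-terminals at (or reachable through a nullable prefix from) the front of some alternative:
  FIRST(L) = { 'num', 'x', ε }
  FIRST(F) = { 'num', 'x', ε }

Productions for E:
  E → L num L: FIRST = { 'num', 'x' }
  E → num L E: FIRST = { 'num' }
Productions for L:
  L → num x -: FIRST = { 'num' }
  L → F: FIRST = { 'num', 'x', ε }
Productions for F:
  F → num L E: FIRST = { 'num' }
  F → ε: FIRST = { ε }
  F → x num: FIRST = { 'x' }
P has only one production, so no FIRST/FIRST conflict is possible there.

Conflict for E: E → L num L and E → num L E
  Overlap: { 'num' }
Conflict for L: L → num x - and L → F
  Overlap: { 'num' }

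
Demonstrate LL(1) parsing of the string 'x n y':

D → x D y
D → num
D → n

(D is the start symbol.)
Stack is shown with the top on the left.

Stack    Input    Action
------------------------
D $      x n y $  output D → x D y
x D y $  x n y $  match 'x'
D y $    n y $    output D → n
n y $    n y $    match 'n'
y $      y $      match 'y'
$        $        accept

The string is accepted.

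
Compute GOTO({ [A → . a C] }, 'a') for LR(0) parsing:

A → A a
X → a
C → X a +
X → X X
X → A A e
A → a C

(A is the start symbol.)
GOTO(I, 'a') = CLOSURE({ [A → αX.β] : [A → α.Xβ] ∈ I, X = 'a' })

Items with dot before 'a', with the dot advanced:
  [A → . a C] → [A → a . C]
Closure of the advanced items:
  [A → a . C] has the dot before C: add [C → . X a +]
  [C → . X a +] has the dot before X: add [X → . a], [X → . X X], [X → . A A e]
  [X → . A A e] has the dot before A: add [A → . A a], [A → . a C]

GOTO = { [A → . A a], [A → . a C], [A → a . C], [C → . X a +], [X → . A A e], [X → . X X], [X → . a] }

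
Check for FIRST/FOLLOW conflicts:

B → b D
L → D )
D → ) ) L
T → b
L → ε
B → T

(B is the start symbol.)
A FIRST/FOLLOW conflict occurs when a non-terminal N has a nullable alternative N → β (β ⇒* ε) and another alternative N → α with FIRST(α) ∩ FOLLOW(N) ≠ ∅: on such a lookahead the parser cannot decide between expanding α and letting N vanish via β.

Nullable non-terminals: L.
FIRST sets used below: FIRST(D) = { ')' }

L: nullable alternative(s) L → ε; FOLLOW(L) = { $, ')' }
  L → D ): FIRST \ {ε} = { ')' } — overlaps FOLLOW(L) on { ')' }: CONFLICT
  L → ε: FIRST \ {ε} = { } — this is the only nullable alternative, skip

B, D, T have no nullable alternative, so no FIRST/FOLLOW check is needed there.

So the grammar has 1 FIRST/FOLLOW conflict (marked CONFLICT above).

Answer: Yes. L → D ')' with FOLLOW(L) on { ')' }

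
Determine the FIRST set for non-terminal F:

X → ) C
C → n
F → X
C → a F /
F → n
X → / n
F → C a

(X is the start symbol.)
To compute FIRST(F), examine every production with F on the left-hand side, reading each right-hand side left to right until a non-nullable symbol is reached.

FIRST sets of the other non-terminals involved (by the same procedure, iterated to a fixed point):
  FIRST(X) = { ')', '/' }
  FIRST(C) = { 'a', 'n' }

From F → X:
  - X is a non-terminal: add FIRST(X) \ {ε} = { ')', '/' }
    X is not nullable, so stop
From F → n:
  - n is a terminal: add 'n' and stop
From F → C a:
  - C is a non-terminal: add FIRST(C) \ {ε} = { 'a', 'n' }
    C is not nullable, so stop

Collecting: FIRST(F) = { ')', '/', 'a', 'n' }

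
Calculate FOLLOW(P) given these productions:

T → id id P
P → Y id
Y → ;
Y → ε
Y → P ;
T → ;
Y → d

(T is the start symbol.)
{ $, ';' }

To compute FOLLOW(P), find every occurrence of P on a right-hand side N → α P β: add FIRST(β) \ {ε}, and if β is empty or nullable also add FOLLOW(N). Iterate to a fixed point.

In T → id id P: P is at the end, add FOLLOW(T)
In Y → P ;: P is followed by ';', add FIRST(';') \ {ε} = { ';' }

The FOLLOW sets referred to above (computed the same way, to a fixed point):
  FOLLOW(T) = { $ }

Taking the union: FOLLOW(P) = { $, ';' }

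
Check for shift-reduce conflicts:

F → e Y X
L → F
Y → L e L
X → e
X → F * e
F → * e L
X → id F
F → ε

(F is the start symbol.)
Augment with F' → F and build the canonical LR(0) collection (I0 = CLOSURE({[F' → . F]}), then GOTO on every symbol after a dot until no new states appear). It has 18 states:
  I0: { [F → . * e L], [F → . e Y X], [F → .], [F' → . F] }  — shift, reduce
  I1: { [F → * . e L] }  — shift
  I2: { [F' → F .] }  — accept
  I3: { [F → . * e L], [F → . e Y X], [F → .], [F → e . Y X], [L → . F], [Y → . L e L] }  — shift, reduce
  I4: { [L → F .] }  — reduce
  I5: { [Y → L . e L] }  — shift
  I6: { [F → . * e L], [F → . e Y X], [F → .], [F → e Y . X], [X → . F * e], [X → . e], [X → . id F] }  — shift, reduce
  I7: { [X → F . * e] }  — shift
  I8: { [F → e Y X .] }  — reduce
  I9: { [F → . * e L], [F → . e Y X], [F → .], [F → e . Y X], [L → . F], [X → e .], [Y → . L e L] }  — shift, 2 reduces
  I10: { [F → . * e L], [F → . e Y X], [F → .], [X → id . F] }  — shift, reduce
  I11: { [X → id F .] }  — reduce
  I12: { [X → F * . e] }  — shift
  I13: { [X → F * e .] }  — reduce
  I14: { [F → . * e L], [F → . e Y X], [F → .], [L → . F], [Y → L e . L] }  — shift, reduce
  I15: { [Y → L e L .] }  — reduce
  I16: { [F → * e . L], [F → . * e L], [F → . e Y X], [F → .], [L → . F] }  — shift, reduce
  I17: { [F → * e L .] }  — reduce

I0 contains reduce item [F → .] and shift items [F → . * e L], [F → . e Y X] — shift-reduce conflict.
I3 contains reduce item [F → .] and shift items [F → . * e L], [F → . e Y X] — shift-reduce conflict.
I6 contains reduce item [F → .] and shift items [F → . * e L], [F → . e Y X], [X → . e], [X → . id F] — shift-reduce conflict.
I9 contains reduce items [F → .], [X → e .] and shift items [F → . * e L], [F → . e Y X] — shift-reduce conflict.
I10 contains reduce item [F → .] and shift items [F → . * e L], [F → . e Y X] — shift-reduce conflict.
I14 contains reduce item [F → .] and shift items [F → . * e L], [F → . e Y X] — shift-reduce conflict.
I16 contains reduce item [F → .] and shift items [F → . * e L], [F → . e Y X] — shift-reduce conflict.

Answer: Yes — I0: [F → .] vs [F → . * e L]; I3: [F → .] vs [F → . * e L]; I6: [F → .] vs [F → . * e L]; I9: [F → .] vs [F → . * e L]; I10: [F → .] vs [F → . * e L]; I14: [F → .] vs [F → . * e L]; I16: [F → .] vs [F → . * e L]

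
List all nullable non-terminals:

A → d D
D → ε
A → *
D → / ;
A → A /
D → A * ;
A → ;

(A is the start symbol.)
{ 'D' }

A non-terminal is nullable if it can derive ε (the empty string): either it has an ε-production, or it has a production whose right-hand side consists entirely of nullable non-terminals.

ε-productions: D → ε
So D is immediately nullable.
No further non-terminal can be added: every production for the remaining non-terminals contains a terminal or a non-nullable non-terminal.
Nullable = { 'D' }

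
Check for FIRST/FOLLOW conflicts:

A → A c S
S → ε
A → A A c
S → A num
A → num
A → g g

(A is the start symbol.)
Yes. S → A num with FOLLOW(S) on { 'g', 'num' }

Nullable non-terminals: S.
FIRST sets used below: FIRST(A) = { 'g', 'num' }

S: nullable alternative(s) S → ε; FOLLOW(S) = { $, 'c', 'g', 'num' }
  S → ε: FIRST \ {ε} = { } — this is the only nullable alternative, skip
  S → A num: FIRST \ {ε} = { 'g', 'num' } — overlaps FOLLOW(S) on { 'g', 'num' }: CONFLICT

A has no nullable alternative, so no FIRST/FOLLOW check is needed there.

So the grammar has 1 FIRST/FOLLOW conflict (marked CONFLICT above).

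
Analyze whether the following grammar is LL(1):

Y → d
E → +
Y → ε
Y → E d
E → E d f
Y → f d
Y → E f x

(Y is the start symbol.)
A grammar is LL(1) if for each non-terminal N with multiple productions, the predict sets of those productions are pairwise disjoint, where PREDICT(N → α) = (FIRST(α) \ {ε}) ∪ (FOLLOW(N) if α ⇒* ε).

Relevant sets:
  FIRST(E) = { '+' }
  FOLLOW(Y) = { $ }

For Y:
  PREDICT(Y → d) = { 'd' }
  PREDICT(Y → ε) = { $ }
  PREDICT(Y → E d) = { '+' }
  PREDICT(Y → f d) = { 'f' }
  PREDICT(Y → E f x) = { '+' }
For E:
  PREDICT(E → '+') = { '+' }
  PREDICT(E → E d f) = { '+' }

Conflict found: Predict set conflict for Y: { '+' }
The grammar is NOT LL(1).

Answer: No. Predict set conflict for Y: { '+' }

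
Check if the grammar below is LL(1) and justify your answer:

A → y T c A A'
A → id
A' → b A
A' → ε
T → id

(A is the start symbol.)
No. Predict set conflict for A': { 'b' }

A grammar is LL(1) if for each non-terminal N with multiple productions, the predict sets of those productions are pairwise disjoint, where PREDICT(N → α) = (FIRST(α) \ {ε}) ∪ (FOLLOW(N) if α ⇒* ε).

Relevant sets:
  FOLLOW(A') = { $, 'b' }

For A:
  PREDICT(A → y T c A A') = { 'y' }
  PREDICT(A → id) = { 'id' }
For A':
  PREDICT(A' → b A) = { 'b' }
  PREDICT(A' → ε) = { $, 'b' }
T has a single production, so nothing to check there.

Conflict found: Predict set conflict for A': { 'b' }
The grammar is NOT LL(1).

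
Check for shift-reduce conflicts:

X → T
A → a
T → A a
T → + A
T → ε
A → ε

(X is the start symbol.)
A shift-reduce conflict occurs when an LR(0) state has both:
  - a complete (reduce) item [A → α .] (dot at the end), and
  - a shift item [B → β . c γ] (dot before a terminal).

Augment with X' → X and build the canonical LR(0) collection (I0 = CLOSURE({[X' → . X]}), then GOTO on every symbol after a dot until no new states appear). It has 8 states:
  I0: { [A → . a], [A → .], [T → . + A], [T → . A a], [T → .], [X → . T], [X' → . X] }  — shift, 2 reduces
  I1: { [A → . a], [A → .], [T → + . A] }  — shift, reduce
  I2: { [T → A . a] }  — shift
  I3: { [X → T .] }  — reduce
  I4: { [X' → X .] }  — accept
  I5: { [A → a .] }  — reduce
  I6: { [T → A a .] }  — reduce
  I7: { [T → + A .] }  — reduce

I0 contains reduce items [A → .], [T → .] and shift items [A → . a], [T → . + A] — shift-reduce conflict.
I1 contains reduce item [A → .] and shift item [A → . a] — shift-reduce conflict.

Answer: Yes — I0: [A → .] vs [A → . a]; I1: [A → .] vs [A → . a]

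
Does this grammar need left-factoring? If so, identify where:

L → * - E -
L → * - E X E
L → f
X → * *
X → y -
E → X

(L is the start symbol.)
Yes, L has productions with common prefix '* - E'

Left-factoring is needed when two productions for the same non-terminal
share a common prefix on the right-hand side.

Productions for L:
  L → * - E -
  L → * - E X E
  L → f
Productions for X:
  X → * *
  X → y -

Found common prefix '* - E' in productions for L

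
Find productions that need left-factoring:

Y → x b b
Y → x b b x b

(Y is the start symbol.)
Yes, Y has productions with common prefix 'x b b'

Left-factoring is needed when two productions for the same non-terminal
share a common prefix on the right-hand side.

Productions for Y:
  Y → x b b
  Y → x b b x b

Found common prefix 'x b b' in productions for Y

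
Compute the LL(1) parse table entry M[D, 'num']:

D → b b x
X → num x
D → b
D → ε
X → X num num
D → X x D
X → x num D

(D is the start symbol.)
D → ε, D → X x D

To find M[D, 'num'], we find productions for D where 'num' is in the predict set (PREDICT(N → α) = (FIRST(α) \ {ε}) ∪ (FOLLOW(N) if α ⇒* ε)).

Relevant sets:
  FIRST(X) = { 'num', 'x' }
  FOLLOW(D) = { $, 'num', 'x' }

D → b b x: PREDICT = { 'b' }
D → b: PREDICT = { 'b' }
D → ε: PREDICT = { $, 'num', 'x' }
  'num' is in predict set, so this production goes in M[D, 'num']
D → X x D: PREDICT = { 'num', 'x' }
  'num' is in predict set, so this production goes in M[D, 'num']

M[D, 'num'] = D → ε, D → X x D  (a multiply-defined cell — the grammar is not LL(1))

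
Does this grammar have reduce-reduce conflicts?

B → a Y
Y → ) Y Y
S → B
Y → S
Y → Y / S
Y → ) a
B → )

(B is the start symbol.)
A reduce-reduce conflict occurs when an LR(0) state has two complete items [A → α .] and [B → β .] — both call for a reduction, and with no lookahead the parser cannot choose between them.

Augment with B' → B and build the canonical LR(0) collection (I0 = CLOSURE({[B' → . B]}), then GOTO on every symbol after a dot until no new states appear). It has 13 states:
  I0: { [B → . )], [B → . a Y], [B' → . B] }  — shift
  I1: { [B → ) .] }  — reduce
  I2: { [B' → B .] }  — accept
  I3: { [B → . )], [B → . a Y], [B → a . Y], [S → . B], [Y → . ) Y Y], [Y → . ) a], [Y → . S], [Y → . Y / S] }  — shift
  I4: { [B → ) .], [B → . )], [B → . a Y], [S → . B], [Y → ) . Y Y], [Y → ) . a], [Y → . ) Y Y], [Y → . ) a], [Y → . S], [Y → . Y / S] }  — shift, reduce
  I5: { [S → B .] }  — reduce
  I6: { [Y → S .] }  — reduce
  I7: { [B → a Y .], [Y → Y . / S] }  — shift, reduce
  I8: { [B → . )], [B → . a Y], [S → . B], [Y → Y / . S] }  — shift
  I9: { [Y → Y / S .] }  — reduce
  I10: { [B → . )], [B → . a Y], [S → . B], [Y → ) Y . Y], [Y → . ) Y Y], [Y → . ) a], [Y → . S], [Y → . Y / S], [Y → Y . / S] }  — shift
  I11: { [B → . )], [B → . a Y], [B → a . Y], [S → . B], [Y → ) a .], [Y → . ) Y Y], [Y → . ) a], [Y → . S], [Y → . Y / S] }  — shift, reduce
  I12: { [Y → ) Y Y .], [Y → Y . / S] }  — shift, reduce

No state contains more than one complete item.

Answer: No reduce-reduce conflicts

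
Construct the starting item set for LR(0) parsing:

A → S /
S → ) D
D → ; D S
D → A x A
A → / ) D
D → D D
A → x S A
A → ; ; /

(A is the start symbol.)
First, augment the grammar with A' → A
I₀ = CLOSURE({ [A' → . A] }):
  [A' → . A] has the dot before A: add [A → . S /], [A → . / ) D], [A → . x S A], [A → . ; ; /]
  [A → . S /] has the dot before S: add [S → . ) D]
No further items can be added.

I₀ = { [A → . / ) D], [A → . ; ; /], [A → . S /], [A → . x S A], [A' → . A], [S → . ) D] }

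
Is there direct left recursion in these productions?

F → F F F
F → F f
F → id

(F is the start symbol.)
Yes, F is left-recursive

F → F F F: LEFT RECURSIVE (starts with F)
F → F f: LEFT RECURSIVE (starts with F)
F → id: starts with id

The grammar has direct left recursion on: F.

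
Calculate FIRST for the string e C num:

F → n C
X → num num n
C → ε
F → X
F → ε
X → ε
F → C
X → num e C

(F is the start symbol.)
To compute FIRST(e C num), process the symbols left to right:
Symbol e is a terminal. Add 'e' and stop.
FIRST(e C num) = { 'e' }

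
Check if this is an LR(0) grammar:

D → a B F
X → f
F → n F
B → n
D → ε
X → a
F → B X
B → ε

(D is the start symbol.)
Augment with D' → D and build the canonical LR(0) collection (I0 = CLOSURE({[D' → . D]}), then GOTO on every symbol after a dot until no new states appear). It has 12 states:
  I0: { [D → . a B F], [D → .], [D' → . D] }  — shift, reduce
  I1: { [D' → D .] }  — accept
  I2: { [B → . n], [B → .], [D → a . B F] }  — shift, reduce
  I3: { [B → . n], [B → .], [D → a B . F], [F → . B X], [F → . n F] }  — shift, reduce
  I4: { [B → n .] }  — reduce
  I5: { [F → B . X], [X → . a], [X → . f] }  — shift
  I6: { [D → a B F .] }  — reduce
  I7: { [B → . n], [B → .], [B → n .], [F → . B X], [F → . n F], [F → n . F] }  — shift, 2 reduces
  I8: { [F → n F .] }  — reduce
  I9: { [F → B X .] }  — reduce
  I10: { [X → a .] }  — reduce
  I11: { [X → f .] }  — reduce

Conflict in state I0:
  Shift-reduce conflict between [D → .] and [D → . a B F]
So the grammar is NOT LR(0).

Answer: No. Shift-reduce conflict between [D → .] and [D → . a B F]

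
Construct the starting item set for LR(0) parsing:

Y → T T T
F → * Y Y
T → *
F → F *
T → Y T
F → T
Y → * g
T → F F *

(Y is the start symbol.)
{ [F → . * Y Y], [F → . F *], [F → . T], [T → . *], [T → . F F *], [T → . Y T], [Y → . * g], [Y → . T T T], [Y' → . Y] }

First, augment the grammar with Y' → Y
I₀ = CLOSURE({ [Y' → . Y] }):
  [Y' → . Y] has the dot before Y: add [Y → . T T T], [Y → . * g]
  [Y → . T T T] has the dot before T: add [T → . *], [T → . Y T], [T → . F F *]
  [T → . F F *] has the dot before F: add [F → . * Y Y], [F → . F *], [F → . T]
No further items can be added.

I₀ = { [F → . * Y Y], [F → . F *], [F → . T], [T → . *], [T → . F F *], [T → . Y T], [Y → . * g], [Y → . T T T], [Y' → . Y] }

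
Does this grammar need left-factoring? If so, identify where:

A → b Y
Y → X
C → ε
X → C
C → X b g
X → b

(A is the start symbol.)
Left-factoring is needed when two productions for the same non-terminal
share a common prefix on the right-hand side.

Productions for C:
  C → ε
  C → X b g
Productions for X:
  X → C
  X → b

No common prefixes found.

Answer: No, left-factoring is not needed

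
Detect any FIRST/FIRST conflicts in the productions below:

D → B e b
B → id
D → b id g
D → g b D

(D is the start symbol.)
No FIRST/FIRST conflicts.

FIRST sets of the non-terminals at (or reachable through a nullable prefix from) the front of some alternative:
  FIRST(B) = { 'id' }

Productions for D:
  D → B e b: FIRST = { 'id' }
  D → b id g: FIRST = { 'b' }
  D → g b D: FIRST = { 'g' }
B has only one production, so no FIRST/FIRST conflict is possible there.

All alternatives of each non-terminal have pairwise disjoint FIRST sets.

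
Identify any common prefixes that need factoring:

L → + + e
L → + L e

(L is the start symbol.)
Yes, L has productions with common prefix '+'

Left-factoring is needed when two productions for the same non-terminal
share a common prefix on the right-hand side.

Productions for L:
  L → + + e
  L → + L e

Found common prefix '+' in productions for L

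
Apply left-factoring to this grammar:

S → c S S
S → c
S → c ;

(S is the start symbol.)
S → c S'
S' → S S
S' → ε
S' → ;

Left-factoring transforms A → αβ₁ | αβ₂ into A → αA' and A' → β₁ | β₂
(α is the longest common prefix among the alternatives). Repeat until
no nonterminal has two alternatives with a common prefix.

Round 1: S has alternatives sharing prefix 'c'. Introduce S': S → c S'
  Add: S' → S S
  Add: S' → ε
  Add: S' → ;

No remaining common prefixes — done.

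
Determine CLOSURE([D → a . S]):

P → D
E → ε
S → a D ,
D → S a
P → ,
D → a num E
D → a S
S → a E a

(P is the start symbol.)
{ [D → a . S], [S → . a D ,], [S → . a E a] }

To compute CLOSURE, for each item [A → α.Bβ] where B is a non-terminal, add [B → .γ] for all productions B → γ; repeat for the newly added items until nothing changes.

Start with: [D → a . S]
  [D → a . S] has the dot before S: add [S → . a D ,], [S → . a E a]
No further items can be added.

CLOSURE = { [D → a . S], [S → . a D ,], [S → . a E a] }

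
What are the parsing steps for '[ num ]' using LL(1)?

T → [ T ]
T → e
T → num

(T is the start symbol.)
LL(1) parsing maintains a stack (initially the start symbol over $) and the input. At each step: if the stack top is a terminal, match it against the current input token; if it is a non-terminal N, replace it with the RHS of M[N, lookahead] (the unique production whose predict set contains the lookahead).

Stack is shown with the top on the left.

Stack    Input      Action
--------------------------
T $      [ num ] $  output T → [ T ]
[ T ] $  [ num ] $  match '['
T ] $    num ] $    output T → num
num ] $  num ] $    match 'num'
] $      ] $        match ']'
$        $          accept

The string is accepted.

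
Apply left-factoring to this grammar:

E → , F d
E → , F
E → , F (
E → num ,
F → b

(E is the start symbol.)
E → , F E'
E' → d
E' → ε
E' → (
E → num ,
F → b

Left-factoring transforms A → αβ₁ | αβ₂ into A → αA' and A' → β₁ | β₂
(α is the longest common prefix among the alternatives). Repeat until
no nonterminal has two alternatives with a common prefix.

Round 1: E has alternatives sharing prefix ', F'. Introduce E': E → , F E'
  Add: E' → d
  Add: E' → ε
  Add: E' → (

No remaining common prefixes — done.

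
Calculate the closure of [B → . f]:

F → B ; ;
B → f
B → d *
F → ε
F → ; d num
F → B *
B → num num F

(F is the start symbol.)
To compute CLOSURE, for each item [A → α.Bβ] where B is a non-terminal, add [B → .γ] for all productions B → γ; repeat for the newly added items until nothing changes.

Start with: [B → . f]
The dot precedes the terminal f, so nothing is added.

CLOSURE = { [B → . f] }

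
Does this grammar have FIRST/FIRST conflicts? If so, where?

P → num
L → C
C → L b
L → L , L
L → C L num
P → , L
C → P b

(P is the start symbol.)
FIRST sets of the non-terminals at (or reachable through a nullable prefix from) the front of some alternative:
  FIRST(C) = { ',', 'num' }
  FIRST(L) = { ',', 'num' }
  FIRST(P) = { ',', 'num' }

Productions for P:
  P → num: FIRST = { 'num' }
  P → , L: FIRST = { ',' }
Productions for L:
  L → C: FIRST = { ',', 'num' }
  L → L , L: FIRST = { ',', 'num' }
  L → C L num: FIRST = { ',', 'num' }
Productions for C:
  C → L b: FIRST = { ',', 'num' }
  C → P b: FIRST = { ',', 'num' }

Conflict for L: L → C and L → L , L
  Overlap: { ',', 'num' }
Conflict for L: L → C and L → C L num
  Overlap: { ',', 'num' }
Conflict for L: L → L , L and L → C L num
  Overlap: { ',', 'num' }
Conflict for C: C → L b and C → P b
  Overlap: { ',', 'num' }

Answer: Yes. L → C / L → L ',' L on { ',', 'num' }; L → C / L → C L num on { ',', 'num' }; L → L ',' L / L → C L num on { ',', 'num' }; C → L b / C → P b on { ',', 'num' }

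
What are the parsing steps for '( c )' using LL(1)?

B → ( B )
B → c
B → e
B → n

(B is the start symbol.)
Stack is shown with the top on the left.

Stack    Input    Action
------------------------
B $      ( c ) $  output B → ( B )
( B ) $  ( c ) $  match '('
B ) $    c ) $    output B → c
c ) $    c ) $    match 'c'
) $      ) $      match ')'
$        $        accept

The string is accepted.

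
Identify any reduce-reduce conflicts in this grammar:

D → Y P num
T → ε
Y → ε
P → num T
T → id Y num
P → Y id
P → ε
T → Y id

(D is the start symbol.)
Yes — I2: [P → .] vs [Y → .]; I5: [T → .] vs [Y → .]

A reduce-reduce conflict occurs when an LR(0) state has two complete items [A → α .] and [B → β .] — both call for a reduction, and with no lookahead the parser cannot choose between them.

Augment with D' → D and build the canonical LR(0) collection (I0 = CLOSURE({[D' → . D]}), then GOTO on every symbol after a dot until no new states appear). It has 14 states:
  I0: { [D → . Y P num], [D' → . D], [Y → .] }  — reduce
  I1: { [D' → D .] }  — accept
  I2: { [D → Y . P num], [P → . Y id], [P → . num T], [P → .], [Y → .] }  — shift, 2 reduces
  I3: { [D → Y P . num] }  — shift
  I4: { [P → Y . id] }  — shift
  I5: { [P → num . T], [T → . Y id], [T → . id Y num], [T → .], [Y → .] }  — shift, 2 reduces
  I6: { [P → num T .] }  — reduce
  I7: { [T → Y . id] }  — shift
  I8: { [T → id . Y num], [Y → .] }  — reduce
  I9: { [T → id Y . num] }  — shift
  I10: { [T → id Y num .] }  — reduce
  I11: { [T → Y id .] }  — reduce
  I12: { [P → Y id .] }  — reduce
  I13: { [D → Y P num .] }  — reduce

I2 contains complete items [P → .], [Y → .] — reduce-reduce conflict.
I5 contains complete items [T → .], [Y → .] — reduce-reduce conflict.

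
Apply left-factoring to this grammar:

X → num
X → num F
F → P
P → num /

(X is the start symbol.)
X → num X'
X' → ε
X' → F
F → P
P → num /

Left-factoring transforms A → αβ₁ | αβ₂ into A → αA' and A' → β₁ | β₂
(α is the longest common prefix among the alternatives). Repeat until
no nonterminal has two alternatives with a common prefix.

Round 1: X has alternatives sharing prefix 'num'. Introduce X': X → num X'
  Add: X' → ε
  Add: X' → F

No remaining common prefixes — done.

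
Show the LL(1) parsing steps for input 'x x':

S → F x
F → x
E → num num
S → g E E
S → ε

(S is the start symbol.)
Stack is shown with the top on the left.

Stack  Input  Action
--------------------
S $    x x $  output S → F x
F x $  x x $  output F → x
x x $  x x $  match 'x'
x $    x $    match 'x'
$      $      accept

The string is accepted.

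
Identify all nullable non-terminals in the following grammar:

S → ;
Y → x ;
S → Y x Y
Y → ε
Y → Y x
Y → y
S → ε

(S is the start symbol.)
ε-productions: Y → ε, S → ε
So Y, S are immediately nullable.
Every non-terminal is now nullable.
Nullable = { 'S', 'Y' }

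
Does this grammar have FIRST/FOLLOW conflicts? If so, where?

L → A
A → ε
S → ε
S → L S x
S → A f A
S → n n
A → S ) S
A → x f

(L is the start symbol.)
Nullable non-terminals: A, L, S.
FIRST sets used below: FIRST(S) = { ')', 'f', 'n', 'x', ε }, FIRST(L) = { ')', 'f', 'n', 'x', ε }, FIRST(A) = { ')', 'f', 'n', 'x', ε }

A: nullable alternative(s) A → ε; FOLLOW(A) = { $, ')', 'f', 'n', 'x' }
  A → ε: FIRST \ {ε} = { } — this is the only nullable alternative, skip
  A → S ) S: FIRST \ {ε} = { ')', 'f', 'n', 'x' } — overlaps FOLLOW(A) on { ')', 'f', 'n', 'x' }: CONFLICT
  A → x f: FIRST \ {ε} = { 'x' } — overlaps FOLLOW(A) on { 'x' }: CONFLICT
L has a nullable alternative but only one production, so nothing to check.

S: nullable alternative(s) S → ε; FOLLOW(S) = { $, ')', 'f', 'n', 'x' }
  S → ε: FIRST \ {ε} = { } — this is the only nullable alternative, skip
  S → L S x: FIRST \ {ε} = { ')', 'f', 'n', 'x' } — overlaps FOLLOW(S) on { ')', 'f', 'n', 'x' }: CONFLICT
  S → A f A: FIRST \ {ε} = { ')', 'f', 'n', 'x' } — overlaps FOLLOW(S) on { ')', 'f', 'n', 'x' }: CONFLICT
  S → n n: FIRST \ {ε} = { 'n' } — overlaps FOLLOW(S) on { 'n' }: CONFLICT

So the grammar has 5 FIRST/FOLLOW conflicts (marked CONFLICT above).

Answer: Yes. A → S ')' S with FOLLOW(A) on { ')', 'f', 'n', 'x' }; A → x f with FOLLOW(A) on { 'x' }; S → L S x with FOLLOW(S) on { ')', 'f', 'n', 'x' }; S → A f A with FOLLOW(S) on { ')', 'f', 'n', 'x' }; S → n n with FOLLOW(S) on { 'n' }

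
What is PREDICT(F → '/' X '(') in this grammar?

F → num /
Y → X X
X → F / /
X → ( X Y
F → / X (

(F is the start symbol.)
PREDICT(F → '/' X '(') = (FIRST(RHS) \ {ε}) ∪ (FOLLOW(F) if ε ∈ FIRST(RHS), i.e. RHS ⇒* ε)
FIRST('/' X '(') = { '/' }
ε ∉ FIRST('/' X '('), so FOLLOW(F) is not added.
PREDICT(F → '/' X '(') = { '/' }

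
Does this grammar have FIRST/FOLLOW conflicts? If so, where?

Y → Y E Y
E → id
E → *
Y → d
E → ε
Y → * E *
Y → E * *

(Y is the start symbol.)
A FIRST/FOLLOW conflict occurs when a non-terminal N has a nullable alternative N → β (β ⇒* ε) and another alternative N → α with FIRST(α) ∩ FOLLOW(N) ≠ ∅: on such a lookahead the parser cannot decide between expanding α and letting N vanish via β.

Nullable non-terminals: E.

E: nullable alternative(s) E → ε; FOLLOW(E) = { '*', 'd', 'id' }
  E → id: FIRST \ {ε} = { 'id' } — overlaps FOLLOW(E) on { 'id' }: CONFLICT
  E → *: FIRST \ {ε} = { '*' } — overlaps FOLLOW(E) on { '*' }: CONFLICT
  E → ε: FIRST \ {ε} = { } — this is the only nullable alternative, skip

Y has no nullable alternative, so no FIRST/FOLLOW check is needed there.

So the grammar has 2 FIRST/FOLLOW conflicts (marked CONFLICT above).

Answer: Yes. E → id with FOLLOW(E) on { 'id' }; E → '*' with FOLLOW(E) on { '*' }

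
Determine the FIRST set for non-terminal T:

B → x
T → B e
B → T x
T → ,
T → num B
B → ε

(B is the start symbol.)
To compute FIRST(T), examine every production with T on the left-hand side, reading each right-hand side left to right until a non-nullable symbol is reached.

FIRST sets of the other non-terminals involved (by the same procedure, iterated to a fixed point):
  FIRST(B) = { ',', 'e', 'num', 'x', ε }

From T → B e:
  - B is a non-terminal: add FIRST(B) \ {ε} = { ',', 'e', 'num', 'x' }
    B is nullable, so continue to the next symbol
  - e is a terminal: add 'e' and stop
From T → ,:
  - ',' is a terminal: add ',' and stop
From T → num B:
  - num is a terminal: add 'num' and stop

Collecting: FIRST(T) = { ',', 'e', 'num', 'x' }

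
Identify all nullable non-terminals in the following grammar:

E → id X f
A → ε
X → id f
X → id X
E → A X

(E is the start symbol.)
ε-productions: A → ε
So A is immediately nullable.
No further non-terminal can be added: every production for the remaining non-terminals contains a terminal or a non-nullable non-terminal.
Nullable = { 'A' }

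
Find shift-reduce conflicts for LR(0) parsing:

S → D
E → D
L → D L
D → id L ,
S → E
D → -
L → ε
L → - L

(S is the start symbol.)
Yes — I5: [L → .] vs [D → . -]; I6: [D → - .] vs [D → . -]; I7: [L → .] vs [D → . -]

A shift-reduce conflict occurs when an LR(0) state has both:
  - a complete (reduce) item [A → α .] (dot at the end), and
  - a shift item [B → β . c γ] (dot before a terminal).

Augment with S' → S and build the canonical LR(0) collection (I0 = CLOSURE({[S' → . S]}), then GOTO on every symbol after a dot until no new states appear). It has 12 states:
  I0: { [D → . -], [D → . id L ,], [E → . D], [S → . D], [S → . E], [S' → . S] }  — shift
  I1: { [D → - .] }  — reduce
  I2: { [E → D .], [S → D .] }  — 2 reduces
  I3: { [S → E .] }  — reduce
  I4: { [S' → S .] }  — accept
  I5: { [D → . -], [D → . id L ,], [D → id . L ,], [L → . - L], [L → . D L], [L → .] }  — shift, reduce
  I6: { [D → - .], [D → . -], [D → . id L ,], [L → - . L], [L → . - L], [L → . D L], [L → .] }  — shift, 2 reduces
  I7: { [D → . -], [D → . id L ,], [L → . - L], [L → . D L], [L → .], [L → D . L] }  — shift, reduce
  I8: { [D → id L . ,] }  — shift
  I9: { [D → id L , .] }  — reduce
  I10: { [L → D L .] }  — reduce
  I11: { [L → - L .] }  — reduce

I5 contains reduce item [L → .] and shift items [D → . -], [D → . id L ,], [L → . - L] — shift-reduce conflict.
I6 contains reduce items [D → - .], [L → .] and shift items [D → . -], [D → . id L ,], [L → . - L] — shift-reduce conflict.
I7 contains reduce item [L → .] and shift items [D → . -], [D → . id L ,], [L → . - L] — shift-reduce conflict.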